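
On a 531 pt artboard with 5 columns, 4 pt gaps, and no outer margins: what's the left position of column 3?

531 − 4·4 = 515; ÷5 gives c = 103 pt.
Before column 3: 2 columns + 2 gaps.
Offset = 2·(103 + 4) = 2·107 = 214 pt.

214 pt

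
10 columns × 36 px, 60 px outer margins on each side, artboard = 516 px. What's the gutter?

Subtract both margins: 516 − 2·60 = 396 px.
Columns use 360 px, leaving 36 px across 9 gutters = 4 px each.

4 px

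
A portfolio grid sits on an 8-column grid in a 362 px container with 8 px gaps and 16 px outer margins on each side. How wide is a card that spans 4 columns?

161 px

Inside the margins: 362 − 32 = 330 px.
8c + 7·8 = 330 → 8c = 274 → c = 34.25 px.
4 columns plus 3 gaps: 137 + 24 = 161 px.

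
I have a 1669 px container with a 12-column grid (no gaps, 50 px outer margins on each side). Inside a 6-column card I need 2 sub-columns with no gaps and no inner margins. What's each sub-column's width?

Take off 100 px of margins, leaving 1569 px.
1569 / 12 = 130.75 px per column.
With no gaps, 6 columns span 6·130.75 = 784.5 px.
2d = 784.5 → d = 392.25 px.

392.25 px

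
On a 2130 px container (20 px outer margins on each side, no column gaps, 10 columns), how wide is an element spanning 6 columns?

Subtract both margins: 2130 − 2·20 = 2090 px.
10c = 2090 → c = 209 px.
6-column span = 6·209 = 1254 px.

1254 px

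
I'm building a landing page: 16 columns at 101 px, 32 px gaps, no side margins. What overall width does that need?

Total width: 16·101 + 15·32 = 2096 px.

2096 px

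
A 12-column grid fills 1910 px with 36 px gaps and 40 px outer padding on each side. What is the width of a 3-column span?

Take off 80 px of margins, leaving 1830 px.
1830 − 11·36 = 1434; ÷12 gives c = 119.5 px.
3 columns plus 2 gaps: 358.5 + 72 = 430.5 px.

430.5 px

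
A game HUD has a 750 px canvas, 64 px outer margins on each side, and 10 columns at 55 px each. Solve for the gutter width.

Subtract both margins: 750 − 2·64 = 622 px.
10·55 + 9g = 622 → 9g = 72 → g = 8 px.

8 px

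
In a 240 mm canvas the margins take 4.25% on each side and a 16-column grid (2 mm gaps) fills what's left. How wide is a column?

Margins: 4.25% × 240 = 10.2 mm each, so content = 240 − 20.4 = 219.6 mm.
219.6 − 15·2 = 189.6; ÷16 gives c = 11.85 mm.

11.85 mm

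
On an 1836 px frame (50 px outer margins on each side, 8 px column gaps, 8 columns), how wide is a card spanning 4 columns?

864 px

Subtract both margins: 1836 − 2·50 = 1736 px.
8c + 7·8 = 1736 → 8c = 1680 → c = 210 px.
4-column span = 4·210 + 3·8 = 864 px.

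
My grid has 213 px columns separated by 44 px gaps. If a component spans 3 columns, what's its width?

Span of 3: 3·213 + 2·44 = 639 + 88 = 727 px.

727 px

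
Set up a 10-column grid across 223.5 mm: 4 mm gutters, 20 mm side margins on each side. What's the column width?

14.75 mm

Inside the margins: 223.5 − 40 = 183.5 mm.
Subtracting 9 gutters of 4 leaves 147.5 for 10 columns, so c = 14.75 mm.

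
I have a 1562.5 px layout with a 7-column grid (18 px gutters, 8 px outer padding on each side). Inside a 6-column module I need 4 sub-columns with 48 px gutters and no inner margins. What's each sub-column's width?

294.75 px

Subtract both margins: 1562.5 − 2·8 = 1546.5 px.
1546.5 − 6·18 = 1438.5; ÷7 gives c = 205.5 px.
6 columns plus 5 gutters: 1233 + 90 = 1323 px.
4d + 3·48 = 1323 → 4d = 1179 → d = 294.75 px.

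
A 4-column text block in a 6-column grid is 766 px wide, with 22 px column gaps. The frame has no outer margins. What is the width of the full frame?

1160 px

Subtracting 3 column gaps of 22 leaves 700 for 4 columns, so c = 175 px.
Summing: 1050 + 110 = 1160 px.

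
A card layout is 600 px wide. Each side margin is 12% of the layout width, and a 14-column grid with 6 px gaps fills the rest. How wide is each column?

Margins: 12% × 600 = 72 px each, so content = 600 − 144 = 456 px.
Subtracting 13 gaps of 6 leaves 378 for 14 columns, so c = 27 px.

27 px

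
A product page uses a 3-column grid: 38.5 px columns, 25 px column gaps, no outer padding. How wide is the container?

Summing: 115.5 + 50 = 165.5 px.

165.5 px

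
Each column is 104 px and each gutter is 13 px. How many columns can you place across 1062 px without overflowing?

9 columns

k columns need k·104 + (k−1)·13 = k·117 − 13.
k·117 − 13 ≤ 1062 → k ≤ 1075 / 117 ≈ 9.19, so k = 9.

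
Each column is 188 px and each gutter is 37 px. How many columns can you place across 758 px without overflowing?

k columns need k·188 + (k−1)·37 = k·225 − 37.
k·225 − 37 ≤ 758 → k ≤ 795 / 225 ≈ 3.53, so k = 3.

3 columns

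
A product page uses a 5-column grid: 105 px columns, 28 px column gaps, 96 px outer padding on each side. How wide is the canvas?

829 px

Total width: 2·96 + 5·105 + 4·28 = 829 px.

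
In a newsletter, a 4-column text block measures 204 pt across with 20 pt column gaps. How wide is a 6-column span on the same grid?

Subtracting 3 column gaps of 20 leaves 144 for 4 columns, so c = 36 pt.
Span of 6: 6·36 + 5·20 = 216 + 100 = 316 pt.

316 pt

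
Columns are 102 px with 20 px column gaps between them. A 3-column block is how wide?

346 px

3-column span = 3·102 + 2·20 = 346 px.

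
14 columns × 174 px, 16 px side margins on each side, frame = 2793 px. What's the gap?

25 px

Subtract both margins: 2793 − 2·16 = 2761 px.
14 columns take 14·174 = 2436 px; remaining 325 splits into 13 gaps.
g = 325 / 13 = 25 px.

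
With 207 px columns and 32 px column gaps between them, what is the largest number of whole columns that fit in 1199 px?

5 columns

Each extra column adds 207 + 32 = 239 px.
(1199 + 32) / 239 = 5.15, so 5 columns fit.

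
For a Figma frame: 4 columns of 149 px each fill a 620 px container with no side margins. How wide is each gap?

8 px

4 columns take 4·149 = 596 px; remaining 24 splits into 3 gaps.
g = 24 / 3 = 8 px.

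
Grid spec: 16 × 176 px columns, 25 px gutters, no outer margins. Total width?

3191 px

Summing: 2816 + 375 = 3191 px.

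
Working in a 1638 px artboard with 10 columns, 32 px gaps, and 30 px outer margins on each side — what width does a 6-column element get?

934 px

Take off 60 px of margins, leaving 1578 px.
10c + 9·32 = 1578 → 10c = 1290 → c = 129 px.
Span of 6: 6·129 + 5·32 = 774 + 160 = 934 px.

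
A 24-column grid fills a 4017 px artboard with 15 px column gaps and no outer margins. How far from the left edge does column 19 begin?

24 columns + 23 column gaps: 24c + 23·15 = 4017.
24c = 4017 − 345 = 3672, so c = 153 px.
Each column+gutter stride is 168 px; with no margin, 18 of them is 3024 px.

3024 px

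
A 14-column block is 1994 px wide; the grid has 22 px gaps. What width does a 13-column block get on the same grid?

14 columns + 13 gaps: 14c + 13·22 = 1994.
14c = 1994 − 286 = 1708, so c = 122 px.
13-column span = 13·122 + 12·22 = 1850 px.

1850 px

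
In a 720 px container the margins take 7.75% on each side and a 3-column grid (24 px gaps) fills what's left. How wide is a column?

Margins: 7.75% × 720 = 55.8 px each, so content = 720 − 111.6 = 608.4 px.
Subtracting 2 gaps of 24 leaves 560.4 for 3 columns, so c = 186.8 px.

186.8 px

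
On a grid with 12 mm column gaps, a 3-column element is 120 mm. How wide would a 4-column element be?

Subtracting 2 column gaps of 12 leaves 96 for 3 columns, so c = 32 mm.
4-column span = 4·32 + 3·12 = 164 mm.

164 mm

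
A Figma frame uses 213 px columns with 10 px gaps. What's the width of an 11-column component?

11-column span = 11·213 + 10·10 = 2443 px.

2443 px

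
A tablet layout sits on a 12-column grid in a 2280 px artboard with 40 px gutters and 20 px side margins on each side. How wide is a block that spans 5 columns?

910 px

Inside the margins: 2280 − 40 = 2240 px.
12c + 11·40 = 2240 → 12c = 1800 → c = 150 px.
Span of 5: 5·150 + 4·40 = 750 + 160 = 910 px.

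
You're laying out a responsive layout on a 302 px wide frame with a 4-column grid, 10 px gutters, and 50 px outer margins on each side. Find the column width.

43 px

Subtract both margins: 302 − 2·50 = 202 px.
Subtracting 3 gutters of 10 leaves 172 for 4 columns, so c = 43 px.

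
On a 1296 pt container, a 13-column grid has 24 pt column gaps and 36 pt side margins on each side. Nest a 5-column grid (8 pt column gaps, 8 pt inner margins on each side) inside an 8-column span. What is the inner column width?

Outer content = 1296 − 2·36 = 1224 pt.
13 columns + 12 column gaps: 13c + 12·24 = 1224.
13c = 1224 − 288 = 936, so c = 72 pt.
Span of 8: 8·72 + 7·24 = 576 + 168 = 744 pt.
Inner content = 744 − 2·8 = 728 pt.
5 columns + 4 column gaps: 5d + 4·8 = 728.
5d = 728 − 32 = 696, so d = 139.2 pt.

139.2 pt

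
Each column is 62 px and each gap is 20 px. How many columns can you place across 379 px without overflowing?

k columns need k·62 + (k−1)·20 = k·82 − 20.
k·82 − 20 ≤ 379 → k ≤ 399 / 82 ≈ 4.87, so k = 4.

4 columns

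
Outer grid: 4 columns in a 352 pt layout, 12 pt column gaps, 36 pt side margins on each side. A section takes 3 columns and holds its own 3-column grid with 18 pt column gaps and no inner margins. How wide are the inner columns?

57 pt

Subtract both margins: 352 − 2·36 = 280 pt.
4c + 3·12 = 280 → 4c = 244 → c = 61 pt.
3 columns plus 2 column gaps: 183 + 24 = 207 pt.
Subtracting 2 column gaps of 18 leaves 171 for 3 columns, so d = 57 pt.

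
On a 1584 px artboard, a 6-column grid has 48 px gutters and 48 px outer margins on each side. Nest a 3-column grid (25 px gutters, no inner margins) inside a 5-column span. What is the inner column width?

Inside the margins: 1584 − 96 = 1488 px.
1488 − 5·48 = 1248; ÷6 gives c = 208 px.
5 columns plus 4 gutters: 1040 + 192 = 1232 px.
3d + 2·25 = 1232 → 3d = 1182 → d = 394 px.

394 px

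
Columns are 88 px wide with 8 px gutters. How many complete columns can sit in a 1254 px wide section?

13 columns

13 columns: 13·88 + 12·8 = 1240 px ≤ 1254.
14 columns: 1336 px > 1254. So 13.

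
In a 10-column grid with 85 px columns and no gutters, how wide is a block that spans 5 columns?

425 px

With no gutters, 5 columns span 5·85 = 425 px.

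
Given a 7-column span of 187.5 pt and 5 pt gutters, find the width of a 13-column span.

Subtracting 6 gutters of 5 leaves 157.5 for 7 columns, so c = 22.5 pt.
Span of 13: 13·22.5 + 12·5 = 292.5 + 60 = 352.5 pt.

352.5 pt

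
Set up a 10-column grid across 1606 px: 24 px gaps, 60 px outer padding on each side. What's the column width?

Content width = 1606 − 2·60 = 1486 px.
Subtracting 9 gaps of 24 leaves 1270 for 10 columns, so c = 127 px.

127 px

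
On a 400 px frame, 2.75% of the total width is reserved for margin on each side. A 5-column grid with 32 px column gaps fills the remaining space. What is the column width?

Each margin = 2.75% of 400 = 11 px; content = 400 − 2·11 = 378 px.
5 columns + 4 column gaps: 5c + 4·32 = 378.
5c = 378 − 128 = 250, so c = 50 px.

50 px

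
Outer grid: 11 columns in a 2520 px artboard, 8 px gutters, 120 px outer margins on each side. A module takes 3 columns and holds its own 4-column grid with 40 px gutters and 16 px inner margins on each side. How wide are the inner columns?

116 px

Subtract both margins: 2520 − 2·120 = 2280 px.
2280 − 10·8 = 2200; ÷11 gives c = 200 px.
Span of 3: 3·200 + 2·8 = 600 + 16 = 616 px.
Inner content = 616 − 2·16 = 584 px.
Subtracting 3 gutters of 40 leaves 464 for 4 columns, so d = 116 px.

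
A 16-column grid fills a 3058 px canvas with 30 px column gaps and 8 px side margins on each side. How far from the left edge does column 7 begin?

Subtract both margins: 3058 − 2·8 = 3042 px.
3042 − 15·30 = 2592; ÷16 gives c = 162 px.
Each column+gutter stride is 192 px; 6 of them past the 8 px margin is 8 + 1152 = 1160 px.

1160 px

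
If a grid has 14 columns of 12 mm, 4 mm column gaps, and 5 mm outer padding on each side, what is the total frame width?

Total width: 2·5 + 14·12 + 13·4 = 230 mm.

230 mm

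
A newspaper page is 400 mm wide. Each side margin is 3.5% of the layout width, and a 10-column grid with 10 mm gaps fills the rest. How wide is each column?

400 × (1 − 2·3.5%) = 400 × 93% = 372 mm for the columns.
10 columns + 9 gaps: 10c + 9·10 = 372.
10c = 372 − 90 = 282, so c = 28.2 mm.

28.2 mm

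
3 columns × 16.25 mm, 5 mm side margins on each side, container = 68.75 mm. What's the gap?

Take off 10 mm of margins, leaving 58.75 mm.
3·16.25 + 2g = 58.75 → 2g = 10 → g = 5 mm.

5 mm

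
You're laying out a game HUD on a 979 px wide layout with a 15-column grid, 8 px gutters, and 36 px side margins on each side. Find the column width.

53 px

Content width = 979 − 2·36 = 907 px.
15c + 14·8 = 907 → 15c = 795 → c = 53 px.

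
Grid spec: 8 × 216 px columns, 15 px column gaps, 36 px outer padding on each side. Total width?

Adding margins, columns and gutters: 72 + 1728 + 105 = 1905 px.

1905 px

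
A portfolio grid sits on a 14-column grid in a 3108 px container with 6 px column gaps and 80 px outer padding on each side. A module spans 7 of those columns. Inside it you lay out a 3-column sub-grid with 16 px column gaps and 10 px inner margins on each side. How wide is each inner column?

Inside the margins: 3108 − 160 = 2948 px.
Subtracting 13 column gaps of 6 leaves 2870 for 14 columns, so c = 205 px.
7 columns plus 6 column gaps: 1435 + 36 = 1471 px.
Inner content = 1471 − 2·10 = 1451 px.
3 columns + 2 column gaps: 3d + 2·16 = 1451.
3d = 1451 − 32 = 1419, so d = 473 px.

473 px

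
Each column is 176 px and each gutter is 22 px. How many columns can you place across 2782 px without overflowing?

14 columns

k columns need k·176 + (k−1)·22 = k·198 − 22.
k·198 − 22 ≤ 2782 → k ≤ 2804 / 198 ≈ 14.16, so k = 14.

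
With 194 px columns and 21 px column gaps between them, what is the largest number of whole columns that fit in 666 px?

3 columns: 3·194 + 2·21 = 624 px ≤ 666.
4 columns: 839 px > 666. So 3.

3 columns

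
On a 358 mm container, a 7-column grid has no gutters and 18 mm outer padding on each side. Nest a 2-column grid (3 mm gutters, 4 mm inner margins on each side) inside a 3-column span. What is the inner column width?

63.5 mm

Outer content = 358 − 2·18 = 322 mm.
7c = 322 → c = 46 mm.
With no gutters, 3 columns span 3·46 = 138 mm.
Inner content = 138 − 2·4 = 130 mm.
2d + 1·3 = 130 → 2d = 127 → d = 63.5 mm.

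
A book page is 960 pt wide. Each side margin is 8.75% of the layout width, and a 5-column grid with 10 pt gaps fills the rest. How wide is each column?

150.4 pt

Margins: 8.75% × 960 = 84 pt each, so content = 960 − 168 = 792 pt.
792 − 4·10 = 752; ÷5 gives c = 150.4 pt.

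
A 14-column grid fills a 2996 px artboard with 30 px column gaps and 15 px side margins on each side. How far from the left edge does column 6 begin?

1085 px

Inside the margins: 2996 − 30 = 2966 px.
2966 − 13·30 = 2576; ÷14 gives c = 184 px.
Before column 6: the margin + 5 columns + 5 column gaps.
Offset = 15 + 5·(184 + 30) = 15 + 1070 = 1085 px.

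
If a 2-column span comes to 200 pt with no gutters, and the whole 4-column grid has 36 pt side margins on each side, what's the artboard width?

2c = 200 → c = 100 pt.
Total width: 2·36 + 4·100 = 472 pt.

472 pt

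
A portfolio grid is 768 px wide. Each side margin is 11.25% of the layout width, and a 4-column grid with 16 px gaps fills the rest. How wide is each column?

768 × (1 − 2·11.25%) = 768 × 77.5% = 595.2 px for the columns.
595.2 − 3·16 = 547.2; ÷4 gives c = 136.8 px.

136.8 px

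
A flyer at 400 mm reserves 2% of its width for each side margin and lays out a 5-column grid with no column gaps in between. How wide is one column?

400 × (1 − 2·2%) = 400 × 96% = 384 mm for the columns.
With no column gaps, each column is 384/5 = 76.8 mm.

76.8 mm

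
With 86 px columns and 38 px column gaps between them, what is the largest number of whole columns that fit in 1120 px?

Each extra column adds 86 + 38 = 124 px.
(1120 + 38) / 124 = 9.34, so 9 columns fit.

9 columns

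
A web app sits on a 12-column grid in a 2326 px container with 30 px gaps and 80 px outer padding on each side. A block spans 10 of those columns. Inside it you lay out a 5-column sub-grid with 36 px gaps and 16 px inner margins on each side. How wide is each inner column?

324.8 px

Inside the margins: 2326 − 160 = 2166 px.
Subtracting 11 gaps of 30 leaves 1836 for 12 columns, so c = 153 px.
10 columns plus 9 gaps: 1530 + 270 = 1800 px.
Inner content = 1800 − 2·16 = 1768 px.
Subtracting 4 gaps of 36 leaves 1624 for 5 columns, so d = 324.8 px.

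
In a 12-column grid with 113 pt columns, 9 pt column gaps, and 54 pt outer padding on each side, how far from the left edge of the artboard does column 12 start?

Before column 12: the margin + 11 columns + 11 column gaps.
Offset = 54 + 11·(113 + 9) = 54 + 1342 = 1396 pt.

1396 pt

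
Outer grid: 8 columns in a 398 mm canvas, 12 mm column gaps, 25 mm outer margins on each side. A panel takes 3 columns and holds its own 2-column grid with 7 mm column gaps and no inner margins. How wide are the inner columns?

58 mm

Subtract both margins: 398 − 2·25 = 348 mm.
8c + 7·12 = 348 → 8c = 264 → c = 33 mm.
3-column span = 3·33 + 2·12 = 123 mm.
2d + 1·7 = 123 → 2d = 116 → d = 58 mm.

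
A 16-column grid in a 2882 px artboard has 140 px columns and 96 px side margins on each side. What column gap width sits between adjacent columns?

Take off 192 px of margins, leaving 2690 px.
16 columns take 16·140 = 2240 px; remaining 450 splits into 15 column gaps.
g = 450 / 15 = 30 px.

30 px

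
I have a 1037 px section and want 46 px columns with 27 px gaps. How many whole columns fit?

14 columns

k columns need k·46 + (k−1)·27 = k·73 − 27.
k·73 − 27 ≤ 1037 → k ≤ 1064 / 73 ≈ 14.58, so k = 14.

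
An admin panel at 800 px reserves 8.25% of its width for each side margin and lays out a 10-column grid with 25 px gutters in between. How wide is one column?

44.3 px

800 × (1 − 2·8.25%) = 800 × 83.5% = 668 px for the columns.
668 − 9·25 = 443; ÷10 gives c = 44.3 px.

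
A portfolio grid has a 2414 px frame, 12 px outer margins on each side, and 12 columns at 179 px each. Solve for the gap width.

22 px

Content width = 2414 − 2·12 = 2390 px.
12 columns take 12·179 = 2148 px; remaining 242 splits into 11 gaps.
g = 242 / 11 = 22 px.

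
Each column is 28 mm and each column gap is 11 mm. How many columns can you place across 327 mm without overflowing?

8 columns

k columns need k·28 + (k−1)·11 = k·39 − 11.
k·39 − 11 ≤ 327 → k ≤ 338 / 39 ≈ 8.67, so k = 8.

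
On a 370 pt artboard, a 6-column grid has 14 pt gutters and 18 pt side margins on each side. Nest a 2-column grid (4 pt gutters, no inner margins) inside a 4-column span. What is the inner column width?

Inside the margins: 370 − 36 = 334 pt.
6 columns + 5 gutters: 6c + 5·14 = 334.
6c = 334 − 70 = 264, so c = 44 pt.
4-column span = 4·44 + 3·14 = 218 pt.
2d + 1·4 = 218 → 2d = 214 → d = 107 pt.

107 pt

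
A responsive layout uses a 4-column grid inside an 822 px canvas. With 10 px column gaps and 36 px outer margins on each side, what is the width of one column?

Take off 72 px of margins, leaving 750 px.
750 − 3·10 = 720; ÷4 gives c = 180 px.

180 px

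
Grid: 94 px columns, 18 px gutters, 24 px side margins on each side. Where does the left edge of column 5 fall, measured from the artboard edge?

Before column 5: the margin + 4 columns + 4 gutters.
Offset = 24 + 4·(94 + 18) = 24 + 448 = 472 px.

472 px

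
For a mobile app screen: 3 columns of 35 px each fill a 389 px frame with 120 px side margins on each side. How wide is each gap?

Content width = 389 − 2·120 = 149 px.
3·35 + 2g = 149 → 2g = 44 → g = 22 px.

22 px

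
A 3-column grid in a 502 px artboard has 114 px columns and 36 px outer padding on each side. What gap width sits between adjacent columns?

Content width = 502 − 2·36 = 430 px.
Columns use 342 px, leaving 88 px across 2 gaps = 44 px each.

44 px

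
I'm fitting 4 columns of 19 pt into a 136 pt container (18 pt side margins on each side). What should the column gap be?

8 pt

Content width = 136 − 2·18 = 100 pt.
4·19 + 3g = 100 → 3g = 24 → g = 8 pt.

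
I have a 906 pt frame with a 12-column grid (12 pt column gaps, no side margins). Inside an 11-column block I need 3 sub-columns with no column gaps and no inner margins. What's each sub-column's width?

276.5 pt

12c + 11·12 = 906 → 12c = 774 → c = 64.5 pt.
11 columns plus 10 column gaps: 709.5 + 120 = 829.5 pt.
3d = 829.5 → d = 276.5 pt.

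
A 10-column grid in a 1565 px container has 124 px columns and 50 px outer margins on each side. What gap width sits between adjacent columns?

25 px

Inside the margins: 1565 − 100 = 1465 px.
10·124 + 9g = 1465 → 9g = 225 → g = 25 px.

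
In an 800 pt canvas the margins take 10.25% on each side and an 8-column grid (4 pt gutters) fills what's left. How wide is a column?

76 pt

Margins: 10.25% × 800 = 82 pt each, so content = 800 − 164 = 636 pt.
8 columns + 7 gutters: 8c + 7·4 = 636.
8c = 636 − 28 = 608, so c = 76 pt.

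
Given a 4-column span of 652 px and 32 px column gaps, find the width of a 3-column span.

4c + 3·32 = 652 → 4c = 556 → c = 139 px.
Span of 3: 3·139 + 2·32 = 417 + 64 = 481 px.

481 px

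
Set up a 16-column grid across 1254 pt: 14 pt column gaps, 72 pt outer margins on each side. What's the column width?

Content width = 1254 − 2·72 = 1110 pt.
16 columns + 15 column gaps: 16c + 15·14 = 1110.
16c = 1110 − 210 = 900, so c = 56.25 pt.

56.25 pt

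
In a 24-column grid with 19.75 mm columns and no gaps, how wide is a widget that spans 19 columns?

375.25 mm

19-column span = 19·19.75 = 375.25 mm.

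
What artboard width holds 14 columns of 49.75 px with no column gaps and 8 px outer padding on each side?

712.5 px

Summing: 16 + 696.5 = 712.5 px.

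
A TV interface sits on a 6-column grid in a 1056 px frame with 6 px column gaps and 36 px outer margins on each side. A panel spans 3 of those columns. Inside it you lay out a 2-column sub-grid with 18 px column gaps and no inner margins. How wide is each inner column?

Inside the margins: 1056 − 72 = 984 px.
984 − 5·6 = 954; ÷6 gives c = 159 px.
3-column span = 3·159 + 2·6 = 489 px.
489 − 1·18 = 471; ÷2 gives d = 235.5 px.

235.5 px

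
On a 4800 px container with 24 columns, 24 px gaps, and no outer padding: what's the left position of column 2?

4800 − 23·24 = 4248; ÷24 gives c = 177 px.
No margin, so column 2 starts at 1·(column + gutter) = 1·201 = 201 px.

201 px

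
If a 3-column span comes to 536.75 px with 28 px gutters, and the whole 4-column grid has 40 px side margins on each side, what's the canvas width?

805 px

Subtracting 2 gutters of 28 leaves 480.75 for 3 columns, so c = 160.25 px.
Adding margins, columns and gutters: 80 + 641 + 84 = 805 px.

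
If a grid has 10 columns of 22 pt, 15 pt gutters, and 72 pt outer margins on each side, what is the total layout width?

499 pt

Layout = 2·72 + 10·22 + 9·15 = 144 + 220 + 135 = 499 pt.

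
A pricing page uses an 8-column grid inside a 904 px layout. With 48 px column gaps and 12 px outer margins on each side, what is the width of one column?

Content width = 904 − 2·12 = 880 px.
Subtracting 7 column gaps of 48 leaves 544 for 8 columns, so c = 68 px.

68 px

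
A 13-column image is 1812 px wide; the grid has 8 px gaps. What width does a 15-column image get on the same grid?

Subtracting 12 gaps of 8 leaves 1716 for 13 columns, so c = 132 px.
15-column span = 15·132 + 14·8 = 2092 px.

2092 px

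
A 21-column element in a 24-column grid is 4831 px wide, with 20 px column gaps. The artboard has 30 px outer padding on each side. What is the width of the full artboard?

5584 px

Subtracting 20 column gaps of 20 leaves 4431 for 21 columns, so c = 211 px.
Artboard = 2·30 + 24·211 + 23·20 = 60 + 5064 + 460 = 5584 px.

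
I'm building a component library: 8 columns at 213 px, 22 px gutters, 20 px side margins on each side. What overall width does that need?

1898 px

Total width: 2·20 + 8·213 + 7·22 = 1898 px.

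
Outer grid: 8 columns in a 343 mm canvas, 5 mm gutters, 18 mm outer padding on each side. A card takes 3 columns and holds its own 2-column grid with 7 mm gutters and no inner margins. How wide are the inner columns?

Subtract both margins: 343 − 2·18 = 307 mm.
8c + 7·5 = 307 → 8c = 272 → c = 34 mm.
Span of 3: 3·34 + 2·5 = 102 + 10 = 112 mm.
2 columns + 1 gutter: 2d + 1·7 = 112.
2d = 112 − 7 = 105, so d = 52.5 mm.

52.5 mm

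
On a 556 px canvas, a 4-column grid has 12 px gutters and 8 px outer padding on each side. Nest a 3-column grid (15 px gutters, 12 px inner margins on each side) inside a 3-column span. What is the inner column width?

116 px

Take off 16 px of margins, leaving 540 px.
4 columns + 3 gutters: 4c + 3·12 = 540.
4c = 540 − 36 = 504, so c = 126 px.
3-column span = 3·126 + 2·12 = 402 px.
Inner content = 402 − 2·12 = 378 px.
3 columns + 2 gutters: 3d + 2·15 = 378.
3d = 378 − 30 = 348, so d = 116 px.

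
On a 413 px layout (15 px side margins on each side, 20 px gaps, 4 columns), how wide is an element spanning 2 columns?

181.5 px

Inside the margins: 413 − 30 = 383 px.
383 − 3·20 = 323; ÷4 gives c = 80.75 px.
2-column span = 2·80.75 + 1·20 = 181.5 px.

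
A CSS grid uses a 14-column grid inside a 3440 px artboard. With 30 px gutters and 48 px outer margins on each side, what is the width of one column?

Inside the margins: 3440 − 96 = 3344 px.
14c + 13·30 = 3344 → 14c = 2954 → c = 211 px.

211 px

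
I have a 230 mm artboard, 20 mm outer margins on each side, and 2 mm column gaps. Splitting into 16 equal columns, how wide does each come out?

Content width = 230 − 2·20 = 190 mm.
16 columns + 15 column gaps: 16c + 15·2 = 190.
16c = 190 − 30 = 160, so c = 10 mm.

10 mm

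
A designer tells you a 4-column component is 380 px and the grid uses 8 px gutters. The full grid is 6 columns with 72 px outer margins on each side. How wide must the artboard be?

380 − 3·8 = 356; ÷4 gives c = 89 px.
Total width: 2·72 + 6·89 + 5·8 = 718 px.

718 px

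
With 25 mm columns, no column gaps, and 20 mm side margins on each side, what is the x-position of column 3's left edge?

70 mm

Before column 3: the margin + 2 columns + 2 column gaps.
Offset = 20 + 2·(25 + 0) = 20 + 50 = 70 mm.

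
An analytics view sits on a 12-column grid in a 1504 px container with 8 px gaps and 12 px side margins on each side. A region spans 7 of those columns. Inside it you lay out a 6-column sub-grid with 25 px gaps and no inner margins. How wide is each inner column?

Inside the margins: 1504 − 24 = 1480 px.
12c + 11·8 = 1480 → 12c = 1392 → c = 116 px.
7-column span = 7·116 + 6·8 = 860 px.
Subtracting 5 gaps of 25 leaves 735 for 6 columns, so d = 122.5 px.

122.5 px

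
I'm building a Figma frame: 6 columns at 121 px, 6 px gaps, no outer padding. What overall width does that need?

Total width: 6·121 + 5·6 = 756 px.

756 px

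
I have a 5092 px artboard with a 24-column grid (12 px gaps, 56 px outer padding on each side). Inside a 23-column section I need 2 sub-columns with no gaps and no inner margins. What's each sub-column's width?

2386 px

Outer content = 5092 − 2·56 = 4980 px.
24 columns + 23 gaps: 24c + 23·12 = 4980.
24c = 4980 − 276 = 4704, so c = 196 px.
23 columns plus 22 gaps: 4508 + 264 = 4772 px.
4772 / 2 = 2386 px per column.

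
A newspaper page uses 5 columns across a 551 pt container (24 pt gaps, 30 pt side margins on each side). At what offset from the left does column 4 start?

339 pt

Content = 551 − 2·30 = 491 pt.
491 − 4·24 = 395; ÷5 gives c = 79 pt.
Each column+gutter stride is 103 pt; 3 of them past the 30 pt margin is 30 + 309 = 339 pt.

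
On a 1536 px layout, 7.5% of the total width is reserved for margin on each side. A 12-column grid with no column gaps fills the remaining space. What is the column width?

1536 × (1 − 2·7.5%) = 1536 × 85% = 1305.6 px for the columns.
With no column gaps, each column is 1305.6/12 = 108.8 px.

108.8 px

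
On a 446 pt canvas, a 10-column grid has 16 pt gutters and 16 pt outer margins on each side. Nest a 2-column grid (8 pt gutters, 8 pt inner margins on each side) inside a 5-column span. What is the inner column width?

87.5 pt

Subtract both margins: 446 − 2·16 = 414 pt.
10 columns + 9 gutters: 10c + 9·16 = 414.
10c = 414 − 144 = 270, so c = 27 pt.
Span of 5: 5·27 + 4·16 = 135 + 64 = 199 pt.
Inner content = 199 − 2·8 = 183 pt.
183 − 1·8 = 175; ÷2 gives d = 87.5 pt.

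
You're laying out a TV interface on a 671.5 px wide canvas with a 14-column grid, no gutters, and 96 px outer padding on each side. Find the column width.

Take off 192 px of margins, leaving 479.5 px.
14c = 479.5 → c = 34.25 px.

34.25 px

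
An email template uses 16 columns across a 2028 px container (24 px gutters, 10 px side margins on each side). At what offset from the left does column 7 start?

772 px

Subtract both margins: 2028 − 2·10 = 2008 px.
16 columns + 15 gutters: 16c + 15·24 = 2008.
16c = 2008 − 360 = 1648, so c = 103 px.
Each column+gutter stride is 127 px; 6 of them past the 10 px margin is 10 + 762 = 772 px.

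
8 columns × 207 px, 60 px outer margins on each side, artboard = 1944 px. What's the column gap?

Content width = 1944 − 2·60 = 1824 px.
Columns use 1656 px, leaving 168 px across 7 column gaps = 24 px each.

24 px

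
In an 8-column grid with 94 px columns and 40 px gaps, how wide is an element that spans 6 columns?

764 px

6-column span = 6·94 + 5·40 = 764 px.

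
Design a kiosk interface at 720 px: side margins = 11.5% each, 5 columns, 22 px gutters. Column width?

93.28 px

720 × (1 − 2·11.5%) = 720 × 77% = 554.4 px for the columns.
554.4 − 4·22 = 466.4; ÷5 gives c = 93.28 px.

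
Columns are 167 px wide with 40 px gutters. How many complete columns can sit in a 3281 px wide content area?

16 columns

Each extra column adds 167 + 40 = 207 px.
(3281 + 40) / 207 = 16.04, so 16 columns fit.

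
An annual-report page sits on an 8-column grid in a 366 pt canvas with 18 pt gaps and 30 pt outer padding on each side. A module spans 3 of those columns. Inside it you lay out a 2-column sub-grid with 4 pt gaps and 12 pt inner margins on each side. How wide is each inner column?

Outer content = 366 − 2·30 = 306 pt.
8c + 7·18 = 306 → 8c = 180 → c = 22.5 pt.
Span of 3: 3·22.5 + 2·18 = 67.5 + 36 = 103.5 pt.
Inner content = 103.5 − 2·12 = 79.5 pt.
Subtracting 1 gap of 4 leaves 75.5 for 2 columns, so d = 37.75 pt.

37.75 pt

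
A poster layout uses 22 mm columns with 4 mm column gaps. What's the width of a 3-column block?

74 mm

3-column span = 3·22 + 2·4 = 74 mm.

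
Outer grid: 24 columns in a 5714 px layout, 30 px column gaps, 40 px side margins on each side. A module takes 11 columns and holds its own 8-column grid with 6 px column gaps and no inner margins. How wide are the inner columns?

Subtract both margins: 5714 − 2·40 = 5634 px.
24c + 23·30 = 5634 → 24c = 4944 → c = 206 px.
Span of 11: 11·206 + 10·30 = 2266 + 300 = 2566 px.
8d + 7·6 = 2566 → 8d = 2524 → d = 315.5 px.

315.5 px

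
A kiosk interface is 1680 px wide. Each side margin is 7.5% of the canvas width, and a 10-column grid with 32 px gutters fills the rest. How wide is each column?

114 px

1680 × (1 − 2·7.5%) = 1680 × 85% = 1428 px for the columns.
10c + 9·32 = 1428 → 10c = 1140 → c = 114 px.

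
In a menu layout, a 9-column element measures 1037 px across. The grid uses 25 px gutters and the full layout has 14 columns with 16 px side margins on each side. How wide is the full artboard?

9c + 8·25 = 1037 → 9c = 837 → c = 93 px.
Total width: 2·16 + 14·93 + 13·25 = 1659 px.

1659 px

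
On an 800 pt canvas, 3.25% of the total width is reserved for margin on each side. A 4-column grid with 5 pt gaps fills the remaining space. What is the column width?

183.25 pt

Each margin = 3.25% of 800 = 26 pt; content = 800 − 2·26 = 748 pt.
Subtracting 3 gaps of 5 leaves 733 for 4 columns, so c = 183.25 pt.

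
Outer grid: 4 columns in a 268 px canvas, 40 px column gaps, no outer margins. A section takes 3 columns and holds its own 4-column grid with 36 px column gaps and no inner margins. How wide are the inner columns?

4c + 3·40 = 268 → 4c = 148 → c = 37 px.
3 columns plus 2 column gaps: 111 + 80 = 191 px.
4 columns + 3 column gaps: 4d + 3·36 = 191.
4d = 191 − 108 = 83, so d = 20.75 px.

20.75 px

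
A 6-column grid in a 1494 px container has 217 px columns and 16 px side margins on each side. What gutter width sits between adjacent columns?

32 px

Content width = 1494 − 2·16 = 1462 px.
Columns use 1302 px, leaving 160 px across 5 gutters = 32 px each.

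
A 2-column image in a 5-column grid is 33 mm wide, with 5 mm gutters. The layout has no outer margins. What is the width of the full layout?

90 mm

33 − 1·5 = 28; ÷2 gives c = 14 mm.
Total width: 5·14 + 4·5 = 90 mm.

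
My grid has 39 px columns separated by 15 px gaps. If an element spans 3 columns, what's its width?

3-column span = 3·39 + 2·15 = 147 px.

147 px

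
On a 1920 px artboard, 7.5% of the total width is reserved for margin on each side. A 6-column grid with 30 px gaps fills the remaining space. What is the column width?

247 px

1920 × (1 − 2·7.5%) = 1920 × 85% = 1632 px for the columns.
Subtracting 5 gaps of 30 leaves 1482 for 6 columns, so c = 247 px.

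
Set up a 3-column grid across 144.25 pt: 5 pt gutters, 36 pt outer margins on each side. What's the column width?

Inside the margins: 144.25 − 72 = 72.25 pt.
3 columns + 2 gutters: 3c + 2·5 = 72.25.
3c = 72.25 − 10 = 62.25, so c = 20.75 pt.

20.75 pt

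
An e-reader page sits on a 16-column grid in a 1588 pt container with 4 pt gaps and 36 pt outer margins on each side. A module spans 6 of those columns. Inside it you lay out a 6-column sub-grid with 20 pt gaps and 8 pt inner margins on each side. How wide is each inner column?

75 pt

Subtract both margins: 1588 − 2·36 = 1516 pt.
16 columns + 15 gaps: 16c + 15·4 = 1516.
16c = 1516 − 60 = 1456, so c = 91 pt.
6 columns plus 5 gaps: 546 + 20 = 566 pt.
Inner content = 566 − 2·8 = 550 pt.
550 − 5·20 = 450; ÷6 gives d = 75 pt.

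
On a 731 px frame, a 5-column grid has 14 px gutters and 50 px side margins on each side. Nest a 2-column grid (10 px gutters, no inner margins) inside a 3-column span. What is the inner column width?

181.5 px

Outer content = 731 − 2·50 = 631 px.
631 − 4·14 = 575; ÷5 gives c = 115 px.
3-column span = 3·115 + 2·14 = 373 px.
2 columns + 1 gutter: 2d + 1·10 = 373.
2d = 373 − 10 = 363, so d = 181.5 px.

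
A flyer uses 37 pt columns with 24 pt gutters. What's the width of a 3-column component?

3-column span = 3·37 + 2·24 = 159 pt.

159 pt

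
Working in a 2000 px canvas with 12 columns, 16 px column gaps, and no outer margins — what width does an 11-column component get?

1832 px

12 columns + 11 column gaps: 12c + 11·16 = 2000.
12c = 2000 − 176 = 1824, so c = 152 px.
11-column span = 11·152 + 10·16 = 1832 px.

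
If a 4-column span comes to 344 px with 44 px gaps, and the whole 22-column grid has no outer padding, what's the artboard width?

4 columns + 3 gaps: 4c + 3·44 = 344.
4c = 344 − 132 = 212, so c = 53 px.
Artboard = 22·53 + 21·44 = 1166 + 924 = 2090 px.

2090 px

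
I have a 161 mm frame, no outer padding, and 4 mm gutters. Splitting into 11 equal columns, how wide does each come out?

11 columns + 10 gutters: 11c + 10·4 = 161.
11c = 161 − 40 = 121, so c = 11 mm.

11 mm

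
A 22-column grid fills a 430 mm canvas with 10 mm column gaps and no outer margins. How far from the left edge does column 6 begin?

22 columns + 21 column gaps: 22c + 21·10 = 430.
22c = 430 − 210 = 220, so c = 10 mm.
Each column+gutter stride is 20 mm; with no margin, 5 of them is 100 mm.

100 mm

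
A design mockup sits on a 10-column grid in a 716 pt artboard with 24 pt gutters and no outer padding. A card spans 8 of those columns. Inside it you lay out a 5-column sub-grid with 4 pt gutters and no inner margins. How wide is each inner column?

110.4 pt

716 − 9·24 = 500; ÷10 gives c = 50 pt.
Span of 8: 8·50 + 7·24 = 400 + 168 = 568 pt.
5d + 4·4 = 568 → 5d = 552 → d = 110.4 pt.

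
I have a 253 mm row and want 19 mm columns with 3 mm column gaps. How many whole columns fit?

11 columns

Each extra column adds 19 + 3 = 22 mm.
(253 + 3) / 22 = 11.64, so 11 columns fit.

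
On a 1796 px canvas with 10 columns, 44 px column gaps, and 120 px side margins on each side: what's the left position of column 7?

Inside the margins: 1796 − 240 = 1556 px.
1556 − 9·44 = 1160; ÷10 gives c = 116 px.
Each column+gutter stride is 160 px; 6 of them past the 120 px margin is 120 + 960 = 1080 px.

1080 px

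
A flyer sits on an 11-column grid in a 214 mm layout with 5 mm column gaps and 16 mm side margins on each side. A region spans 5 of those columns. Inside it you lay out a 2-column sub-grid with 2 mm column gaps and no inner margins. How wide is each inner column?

Inside the margins: 214 − 32 = 182 mm.
11 columns + 10 column gaps: 11c + 10·5 = 182.
11c = 182 − 50 = 132, so c = 12 mm.
5 columns plus 4 column gaps: 60 + 20 = 80 mm.
2 columns + 1 column gap: 2d + 1·2 = 80.
2d = 80 − 2 = 78, so d = 39 mm.

39 mm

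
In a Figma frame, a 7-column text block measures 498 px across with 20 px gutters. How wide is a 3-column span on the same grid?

202 px

7c + 6·20 = 498 → 7c = 378 → c = 54 px.
Span of 3: 3·54 + 2·20 = 162 + 40 = 202 px.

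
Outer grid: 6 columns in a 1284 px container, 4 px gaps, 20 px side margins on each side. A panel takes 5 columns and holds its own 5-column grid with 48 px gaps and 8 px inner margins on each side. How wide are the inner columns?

Outer content = 1284 − 2·20 = 1244 px.
6 columns + 5 gaps: 6c + 5·4 = 1244.
6c = 1244 − 20 = 1224, so c = 204 px.
5 columns plus 4 gaps: 1020 + 16 = 1036 px.
Inner content = 1036 − 2·8 = 1020 px.
5 columns + 4 gaps: 5d + 4·48 = 1020.
5d = 1020 − 192 = 828, so d = 165.6 px.

165.6 px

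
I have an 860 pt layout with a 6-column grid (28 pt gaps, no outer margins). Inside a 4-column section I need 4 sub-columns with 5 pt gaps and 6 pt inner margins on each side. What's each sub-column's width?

134.25 pt

860 − 5·28 = 720; ÷6 gives c = 120 pt.
4 columns plus 3 gaps: 480 + 84 = 564 pt.
Inner content = 564 − 2·6 = 552 pt.
552 − 3·5 = 537; ÷4 gives d = 134.25 pt.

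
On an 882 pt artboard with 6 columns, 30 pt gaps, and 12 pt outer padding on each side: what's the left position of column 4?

456 pt

Inside the margins: 882 − 24 = 858 pt.
Subtracting 5 gaps of 30 leaves 708 for 6 columns, so c = 118 pt.
Before column 4: the margin + 3 columns + 3 gaps.
Offset = 12 + 3·(118 + 30) = 12 + 444 = 456 pt.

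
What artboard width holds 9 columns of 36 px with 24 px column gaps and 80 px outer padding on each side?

676 px

Adding margins, columns and gutters: 160 + 324 + 192 = 676 px.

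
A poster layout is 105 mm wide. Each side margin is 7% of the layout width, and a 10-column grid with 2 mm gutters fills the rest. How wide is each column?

105 × (1 − 2·7%) = 105 × 86% = 90.3 mm for the columns.
Subtracting 9 gutters of 2 leaves 72.3 for 10 columns, so c = 7.23 mm.

7.23 mm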